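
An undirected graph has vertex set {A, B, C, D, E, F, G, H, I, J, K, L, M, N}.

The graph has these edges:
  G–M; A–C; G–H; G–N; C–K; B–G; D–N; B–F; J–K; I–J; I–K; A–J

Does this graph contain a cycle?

Yes

DFS, tracking each vertex's parent; an edge to a visited non-parent vertex closes a cycle.
Start from G:
visit G (parent –)
  visit M (parent G)
    M–G: parent, skip
  visit N (parent G)
    N–G: parent, skip
    visit D (parent N)
      D–N: parent, skip
  visit H (parent G)
    H–G: parent, skip
  visit B (parent G)
    B–G: parent, skip
    visit F (parent B)
      F–B: parent, skip
visit A (parent –)
  visit J (parent A)
    visit K (parent J)
      K–J: parent, skip
      visit I (parent K)
        I–J: J visited and ≠ parent → cycle
Cycle: J – K – I – J.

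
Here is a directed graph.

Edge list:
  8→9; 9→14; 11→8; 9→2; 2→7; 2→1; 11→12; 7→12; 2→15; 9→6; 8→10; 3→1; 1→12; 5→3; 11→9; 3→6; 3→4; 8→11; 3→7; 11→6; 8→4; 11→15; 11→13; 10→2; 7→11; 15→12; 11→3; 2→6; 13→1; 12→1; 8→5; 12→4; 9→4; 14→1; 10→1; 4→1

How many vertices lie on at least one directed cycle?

A vertex is on a directed cycle iff it belongs to a strongly connected component of size ≥ 2 (or has a self-loop).
The vertices on cycles are {1, 2, 3, 4, 5, 7, 8, 9, 10, 11, 12} — 11 in total.

11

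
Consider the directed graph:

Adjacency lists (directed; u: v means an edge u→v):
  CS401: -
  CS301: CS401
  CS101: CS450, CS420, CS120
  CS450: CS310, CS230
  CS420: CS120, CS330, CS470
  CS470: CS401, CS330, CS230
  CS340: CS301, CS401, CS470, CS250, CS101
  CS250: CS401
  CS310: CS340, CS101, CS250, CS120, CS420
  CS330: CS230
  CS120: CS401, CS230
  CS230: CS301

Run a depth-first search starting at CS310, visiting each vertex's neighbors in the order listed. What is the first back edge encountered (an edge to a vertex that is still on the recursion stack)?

DFS from CS310 (visiting each vertex's neighbors in the order listed); mark gray on enter, black on exit:
CS310 gray
  CS340 gray
    CS301 gray
      CS401 gray
      CS401 black
    CS301 black
    CS340→CS401: CS401 black — skip
    CS470 gray
      CS470→CS401: CS401 black — skip
      CS330 gray
        CS230 gray
          CS230→CS301: CS301 black — skip
        CS230 black
      CS330 black
      CS470→CS230: CS230 black — skip
    CS470 black
    CS250 gray
      CS250→CS401: CS401 black — skip
    CS250 black
    CS101 gray
      CS450 gray
        CS450→CS310: CS310 is gray → back edge
First back edge: CS450 → CS310.

CS450→CS310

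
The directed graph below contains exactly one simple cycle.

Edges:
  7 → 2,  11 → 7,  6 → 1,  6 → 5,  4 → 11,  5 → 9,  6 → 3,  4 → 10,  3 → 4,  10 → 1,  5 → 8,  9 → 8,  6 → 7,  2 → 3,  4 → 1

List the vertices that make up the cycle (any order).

2, 3, 4, 7, 11

DFS with gray/black marking from 3:
3 gray
  4 gray
    1 gray
    1 black
    10 gray
      10→1: 1 black — skip
    10 black
    11 gray
      7 gray
        2 gray
          2→3: 3 is gray → back edge
Back edge closes the cycle 3 → 4 → 11 → 7 → 2 → 3; its vertices are {2, 3, 4, 7, 11}.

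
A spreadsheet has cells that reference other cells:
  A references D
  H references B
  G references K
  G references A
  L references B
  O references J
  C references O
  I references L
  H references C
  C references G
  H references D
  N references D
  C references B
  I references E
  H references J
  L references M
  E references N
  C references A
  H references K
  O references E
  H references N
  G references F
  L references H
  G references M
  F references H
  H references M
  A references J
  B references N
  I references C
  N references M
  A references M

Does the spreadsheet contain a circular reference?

DFS with white/gray/black marking, starting from I:
I gray
  C gray
    A gray
      J gray
      J black
      D gray
      D black
      M gray
      M black
    A black
    O gray
      E gray
        N gray
          N→M: M black — skip
          N→D: D black — skip
        N black
      E black
      O→J: J black — skip
    O black
    B gray
      B→N: N black — skip
    B black
    G gray
      F gray
        H gray
          H→D: D black — skip
          H→C: C is gray → back edge
Back edge found, so a cycle exists: C → G → F → H → C.

Yes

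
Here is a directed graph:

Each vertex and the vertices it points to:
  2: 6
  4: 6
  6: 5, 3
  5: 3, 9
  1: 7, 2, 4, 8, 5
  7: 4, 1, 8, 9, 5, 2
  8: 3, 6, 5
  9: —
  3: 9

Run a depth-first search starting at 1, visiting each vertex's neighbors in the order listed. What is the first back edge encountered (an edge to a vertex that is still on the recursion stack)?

7→1

DFS from 1 (visiting each vertex's neighbors in the order listed); mark gray on enter, black on exit:
1 gray
  7 gray
    4 gray
      6 gray
        5 gray
          3 gray
            9 gray
            9 black
          3 black
          5→9: 9 black — skip
        5 black
        6→3: 3 black — skip
      6 black
    4 black
    7→1: 1 is gray → back edge
First back edge: 7 → 1.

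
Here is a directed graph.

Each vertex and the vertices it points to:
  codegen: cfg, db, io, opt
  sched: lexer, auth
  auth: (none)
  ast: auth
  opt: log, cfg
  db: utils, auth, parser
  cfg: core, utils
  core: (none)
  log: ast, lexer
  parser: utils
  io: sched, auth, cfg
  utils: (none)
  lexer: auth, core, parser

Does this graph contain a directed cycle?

No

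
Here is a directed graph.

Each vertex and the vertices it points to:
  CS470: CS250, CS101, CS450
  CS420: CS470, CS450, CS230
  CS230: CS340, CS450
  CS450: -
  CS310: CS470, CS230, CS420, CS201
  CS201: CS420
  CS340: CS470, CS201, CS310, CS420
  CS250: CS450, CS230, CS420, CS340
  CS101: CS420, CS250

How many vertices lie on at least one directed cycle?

8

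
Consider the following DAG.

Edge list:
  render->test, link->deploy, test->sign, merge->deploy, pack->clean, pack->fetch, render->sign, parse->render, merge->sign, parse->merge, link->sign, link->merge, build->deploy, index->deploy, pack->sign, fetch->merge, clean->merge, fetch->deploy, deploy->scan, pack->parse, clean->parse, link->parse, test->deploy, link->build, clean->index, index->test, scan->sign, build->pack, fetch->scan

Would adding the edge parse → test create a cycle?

Adding parse→test creates a cycle iff test can already reach parse.
Explore from test: no path reaches parse. The graph stays acyclic.

No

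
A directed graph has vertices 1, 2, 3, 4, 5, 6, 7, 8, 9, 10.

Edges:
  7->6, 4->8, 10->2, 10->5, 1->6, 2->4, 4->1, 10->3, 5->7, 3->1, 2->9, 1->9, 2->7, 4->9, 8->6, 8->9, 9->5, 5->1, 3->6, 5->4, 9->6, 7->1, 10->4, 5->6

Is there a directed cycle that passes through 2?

No

2 lies on a cycle iff there is a path from 2 back to itself.
Exploring from 2, it never reaches itself; equivalently, its strongly connected component is a singleton.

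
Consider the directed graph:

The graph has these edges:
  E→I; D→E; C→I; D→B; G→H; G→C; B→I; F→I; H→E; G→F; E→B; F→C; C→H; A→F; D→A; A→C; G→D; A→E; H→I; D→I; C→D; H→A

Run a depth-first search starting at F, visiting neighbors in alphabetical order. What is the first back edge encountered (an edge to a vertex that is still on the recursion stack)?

DFS from F (visiting neighbors in alphabetical order); mark gray on enter, black on exit:
F gray
  C gray
    D gray
      A gray
        A→C: C is gray → back edge
First back edge: A → C.

A->C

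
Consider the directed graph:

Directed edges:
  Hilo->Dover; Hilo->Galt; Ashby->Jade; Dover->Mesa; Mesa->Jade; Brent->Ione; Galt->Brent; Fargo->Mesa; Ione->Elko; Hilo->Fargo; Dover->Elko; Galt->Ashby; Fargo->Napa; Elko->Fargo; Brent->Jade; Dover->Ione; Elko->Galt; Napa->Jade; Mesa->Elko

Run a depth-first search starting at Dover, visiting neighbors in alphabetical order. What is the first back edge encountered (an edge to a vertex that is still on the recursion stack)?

Mesa→Elko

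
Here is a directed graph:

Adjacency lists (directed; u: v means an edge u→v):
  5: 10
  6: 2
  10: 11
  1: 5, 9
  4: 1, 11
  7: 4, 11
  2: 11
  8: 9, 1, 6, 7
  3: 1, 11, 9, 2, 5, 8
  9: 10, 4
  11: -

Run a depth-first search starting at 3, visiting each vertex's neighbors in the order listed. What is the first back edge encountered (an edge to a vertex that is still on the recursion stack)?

4→1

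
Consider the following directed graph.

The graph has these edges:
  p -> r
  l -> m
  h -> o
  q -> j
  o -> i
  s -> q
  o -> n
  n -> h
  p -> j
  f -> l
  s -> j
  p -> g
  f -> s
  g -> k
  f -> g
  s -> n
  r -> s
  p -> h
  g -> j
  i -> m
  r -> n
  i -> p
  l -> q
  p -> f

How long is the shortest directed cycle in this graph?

3

For each vertex v, BFS finds the shortest path from v back to v.
The shortest such closed walk is h → o → n → h, length 3.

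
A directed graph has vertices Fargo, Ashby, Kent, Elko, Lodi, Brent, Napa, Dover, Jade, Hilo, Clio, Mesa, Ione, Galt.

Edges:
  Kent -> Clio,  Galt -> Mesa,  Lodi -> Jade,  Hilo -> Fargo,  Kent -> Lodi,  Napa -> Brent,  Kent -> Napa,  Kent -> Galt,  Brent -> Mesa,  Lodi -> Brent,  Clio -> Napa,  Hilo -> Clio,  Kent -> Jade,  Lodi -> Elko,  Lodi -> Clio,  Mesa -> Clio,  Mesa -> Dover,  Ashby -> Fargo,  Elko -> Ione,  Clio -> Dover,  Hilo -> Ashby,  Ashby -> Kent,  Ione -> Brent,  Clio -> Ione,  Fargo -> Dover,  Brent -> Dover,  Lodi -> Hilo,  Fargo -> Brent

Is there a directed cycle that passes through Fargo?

No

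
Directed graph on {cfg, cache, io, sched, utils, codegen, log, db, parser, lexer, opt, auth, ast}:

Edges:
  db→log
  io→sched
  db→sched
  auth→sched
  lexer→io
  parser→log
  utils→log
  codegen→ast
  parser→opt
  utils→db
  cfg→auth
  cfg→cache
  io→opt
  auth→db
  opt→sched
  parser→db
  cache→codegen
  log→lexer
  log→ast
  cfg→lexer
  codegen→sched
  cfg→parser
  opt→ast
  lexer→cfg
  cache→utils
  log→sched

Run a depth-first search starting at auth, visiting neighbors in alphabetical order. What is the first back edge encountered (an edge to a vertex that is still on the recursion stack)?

cfg→auth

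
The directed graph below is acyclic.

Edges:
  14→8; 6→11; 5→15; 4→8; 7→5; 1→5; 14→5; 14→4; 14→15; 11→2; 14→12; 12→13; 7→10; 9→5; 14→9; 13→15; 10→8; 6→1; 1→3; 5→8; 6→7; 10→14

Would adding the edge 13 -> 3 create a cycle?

Adding 13→3 creates a cycle iff 3 can already reach 13.
Explore from 3: no path reaches 13. The graph stays acyclic.

No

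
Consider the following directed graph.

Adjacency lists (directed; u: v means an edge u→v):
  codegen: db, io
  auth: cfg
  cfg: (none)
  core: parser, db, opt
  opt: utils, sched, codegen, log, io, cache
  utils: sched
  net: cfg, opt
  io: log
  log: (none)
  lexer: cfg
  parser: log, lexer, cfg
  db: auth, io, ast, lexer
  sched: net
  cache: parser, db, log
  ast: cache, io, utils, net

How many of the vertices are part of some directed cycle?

8

A vertex is on a directed cycle iff it belongs to a strongly connected component of size ≥ 2 (or has a self-loop).
The vertices on cycles are {db, ast, net, opt, cache, sched, utils, codegen} — 8 in total.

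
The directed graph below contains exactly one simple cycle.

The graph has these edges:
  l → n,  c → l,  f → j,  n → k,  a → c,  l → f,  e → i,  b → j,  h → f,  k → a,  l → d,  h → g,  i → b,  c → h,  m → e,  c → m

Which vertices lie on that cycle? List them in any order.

a, c, k, l, n

DFS with gray/black marking from a:
a gray
  c gray
    h gray
      f gray
        j gray
        j black
      f black
      g gray
      g black
    h black
    m gray
      e gray
        i gray
          b gray
            b→j: j black — skip
          b black
        i black
      e black
    m black
    l gray
      l→f: f black — skip
      d gray
      d black
      n gray
        k gray
          k→a: a is gray → back edge
Back edge closes the cycle a → c → l → n → k → a; its vertices are {a, c, k, l, n}.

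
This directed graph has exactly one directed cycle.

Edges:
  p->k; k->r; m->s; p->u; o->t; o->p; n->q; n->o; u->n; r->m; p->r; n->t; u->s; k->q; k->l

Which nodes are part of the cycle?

n, o, p, u

DFS with gray/black marking from p:
p gray
  k gray
    l gray
    l black
    r gray
      m gray
        s gray
        s black
      m black
    r black
    q gray
    q black
  k black
  p→r: r black — skip
  u gray
    u→s: s black — skip
    n gray
      n→q: q black — skip
      t gray
      t black
      o gray
        o→t: t black — skip
        o→p: p is gray → back edge
Back edge closes the cycle p → u → n → o → p; its vertices are {n, o, p, u}.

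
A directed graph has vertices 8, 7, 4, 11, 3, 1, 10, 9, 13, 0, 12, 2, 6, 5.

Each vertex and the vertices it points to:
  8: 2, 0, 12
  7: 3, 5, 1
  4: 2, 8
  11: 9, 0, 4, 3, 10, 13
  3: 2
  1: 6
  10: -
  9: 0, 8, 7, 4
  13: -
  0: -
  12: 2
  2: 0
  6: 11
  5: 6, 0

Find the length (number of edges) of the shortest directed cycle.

5

For each vertex v, BFS finds the shortest path from v back to v.
The shortest such closed walk is 11 → 9 → 7 → 1 → 6 → 11, length 5.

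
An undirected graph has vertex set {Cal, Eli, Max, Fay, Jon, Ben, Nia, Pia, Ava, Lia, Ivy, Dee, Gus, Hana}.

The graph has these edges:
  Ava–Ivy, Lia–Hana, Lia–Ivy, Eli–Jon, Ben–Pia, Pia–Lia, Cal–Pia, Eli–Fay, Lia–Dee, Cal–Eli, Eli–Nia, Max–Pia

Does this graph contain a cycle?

DFS, tracking each vertex's parent; an edge to a visited non-parent vertex closes a cycle.
Start from Lia:
visit Lia (parent –)
  visit Dee (parent Lia)
    Dee–Lia: parent, skip
  visit Ivy (parent Lia)
    visit Ava (parent Ivy)
      Ava–Ivy: parent, skip
    Ivy–Lia: parent, skip
  visit Hana (parent Lia)
    Hana–Lia: parent, skip
  visit Pia (parent Lia)
    visit Cal (parent Pia)
      visit Eli (parent Cal)
        visit Jon (parent Eli)
          Jon–Eli: parent, skip
        visit Nia (parent Eli)
          Nia–Eli: parent, skip
        Eli–Cal: parent, skip
        visit Fay (parent Eli)
          Fay–Eli: parent, skip
      Cal–Pia: parent, skip
    visit Ben (parent Pia)
      Ben–Pia: parent, skip
    visit Max (parent Pia)
      Max–Pia: parent, skip
    Pia–Lia: parent, skip
visit Gus (parent –)
No non-parent visited neighbor found — the graph is a forest.

No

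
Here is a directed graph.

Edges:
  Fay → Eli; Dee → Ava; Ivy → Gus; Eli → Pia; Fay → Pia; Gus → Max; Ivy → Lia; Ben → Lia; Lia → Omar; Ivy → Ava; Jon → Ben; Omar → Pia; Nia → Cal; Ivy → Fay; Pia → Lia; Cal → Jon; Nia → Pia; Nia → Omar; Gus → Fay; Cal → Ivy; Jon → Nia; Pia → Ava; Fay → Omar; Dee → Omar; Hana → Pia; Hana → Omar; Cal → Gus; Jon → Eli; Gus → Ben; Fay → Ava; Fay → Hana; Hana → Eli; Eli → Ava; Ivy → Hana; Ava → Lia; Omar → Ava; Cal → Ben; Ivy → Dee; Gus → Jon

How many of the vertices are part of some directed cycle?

9

A vertex is on a directed cycle iff it belongs to a strongly connected component of size ≥ 2 (or has a self-loop).
The vertices on cycles are {Ava, Cal, Gus, Ivy, Jon, Lia, Nia, Pia, Omar} — 9 in total.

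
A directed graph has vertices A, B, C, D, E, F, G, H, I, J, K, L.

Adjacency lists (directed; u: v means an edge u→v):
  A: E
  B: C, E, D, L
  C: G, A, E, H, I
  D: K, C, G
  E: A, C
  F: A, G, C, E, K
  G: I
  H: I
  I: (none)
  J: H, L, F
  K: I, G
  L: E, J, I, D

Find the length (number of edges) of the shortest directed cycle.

2

For each vertex v, BFS finds the shortest path from v back to v.
The shortest such closed walk is L → J → L, length 2.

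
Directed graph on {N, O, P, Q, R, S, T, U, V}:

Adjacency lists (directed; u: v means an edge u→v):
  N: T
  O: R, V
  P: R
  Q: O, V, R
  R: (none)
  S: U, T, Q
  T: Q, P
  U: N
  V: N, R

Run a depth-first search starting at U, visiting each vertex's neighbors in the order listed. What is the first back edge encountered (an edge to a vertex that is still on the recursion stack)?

DFS from U (visiting each vertex's neighbors in the order listed); mark gray on enter, black on exit:
U gray
  N gray
    T gray
      Q gray
        O gray
          R gray
          R black
          V gray
            V→N: N is gray → back edge
First back edge: V → N.

V→N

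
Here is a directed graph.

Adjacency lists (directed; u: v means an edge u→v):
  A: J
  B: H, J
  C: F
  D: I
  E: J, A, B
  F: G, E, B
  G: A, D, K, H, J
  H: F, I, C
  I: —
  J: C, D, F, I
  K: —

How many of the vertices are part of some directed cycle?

8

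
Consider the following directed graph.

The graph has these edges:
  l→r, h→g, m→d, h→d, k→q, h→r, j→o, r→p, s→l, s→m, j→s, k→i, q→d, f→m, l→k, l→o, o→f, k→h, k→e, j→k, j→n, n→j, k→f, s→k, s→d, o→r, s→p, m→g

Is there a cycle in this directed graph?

Yes

DFS with white/gray/black marking, starting from f:
f gray
  m gray
    g gray
    g black
    d gray
    d black
  m black
f black
e gray
e black
h gray
  h→g: g black — skip
  h→d: d black — skip
  r gray
    p gray
    p black
  r black
h black
i gray
i black
j gray
  s gray
    s→m: m black — skip
    k gray
      q gray
        q→d: d black — skip
      q black
      k→h: h black — skip
      k→e: e black — skip
      k→f: f black — skip
      k→i: i black — skip
    k black
    s→d: d black — skip
    s→p: p black — skip
    l gray
      l→k: k black — skip
      o gray
        o→f: f black — skip
        o→r: r black — skip
      o black
      l→r: r black — skip
    l black
  s black
  j→k: k black — skip
  j→o: o black — skip
  n gray
    n→j: j is gray → back edge
Back edge found, so a cycle exists: j → n → j.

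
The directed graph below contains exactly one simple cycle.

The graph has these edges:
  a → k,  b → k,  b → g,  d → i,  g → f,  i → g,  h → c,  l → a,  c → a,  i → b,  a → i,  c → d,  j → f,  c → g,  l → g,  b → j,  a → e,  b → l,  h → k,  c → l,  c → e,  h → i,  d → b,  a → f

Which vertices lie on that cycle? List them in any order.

a, b, i, l

DFS with gray/black marking from l:
l gray
  g gray
    f gray
    f black
  g black
  a gray
    a→f: f black — skip
    i gray
      b gray
        b→g: g black — skip
        b→l: l is gray → back edge
Back edge closes the cycle l → a → i → b → l; its vertices are {a, b, i, l}.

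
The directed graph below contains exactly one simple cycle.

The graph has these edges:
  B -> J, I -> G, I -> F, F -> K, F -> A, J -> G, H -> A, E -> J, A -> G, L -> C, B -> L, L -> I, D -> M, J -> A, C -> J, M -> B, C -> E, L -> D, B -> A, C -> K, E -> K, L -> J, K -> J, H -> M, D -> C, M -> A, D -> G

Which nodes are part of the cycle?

DFS with gray/black marking from M:
M gray
  A gray
    G gray
    G black
  A black
  B gray
    J gray
      J→G: G black — skip
      J→A: A black — skip
    J black
    B→A: A black — skip
    L gray
      C gray
        C→J: J black — skip
        E gray
          K gray
            K→J: J black — skip
          K black
          E→J: J black — skip
        E black
        C→K: K black — skip
      C black
      D gray
        D→M: M is gray → back edge
Back edge closes the cycle M → B → L → D → M; its vertices are {B, D, L, M}.

B, D, L, M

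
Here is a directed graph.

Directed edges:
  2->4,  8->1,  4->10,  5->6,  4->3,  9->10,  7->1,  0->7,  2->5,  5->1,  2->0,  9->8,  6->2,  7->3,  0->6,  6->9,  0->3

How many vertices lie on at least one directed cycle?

A vertex is on a directed cycle iff it belongs to a strongly connected component of size ≥ 2 (or has a self-loop).
The vertices on cycles are {0, 2, 5, 6} — 4 in total.

4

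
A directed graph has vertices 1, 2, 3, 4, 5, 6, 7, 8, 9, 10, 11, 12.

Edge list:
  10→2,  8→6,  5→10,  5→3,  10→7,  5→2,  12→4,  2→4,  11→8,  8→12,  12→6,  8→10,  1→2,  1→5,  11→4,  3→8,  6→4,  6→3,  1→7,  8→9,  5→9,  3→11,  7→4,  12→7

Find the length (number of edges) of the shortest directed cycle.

For each vertex v, BFS finds the shortest path from v back to v.
The shortest such closed walk is 3 → 8 → 6 → 3, length 3.

3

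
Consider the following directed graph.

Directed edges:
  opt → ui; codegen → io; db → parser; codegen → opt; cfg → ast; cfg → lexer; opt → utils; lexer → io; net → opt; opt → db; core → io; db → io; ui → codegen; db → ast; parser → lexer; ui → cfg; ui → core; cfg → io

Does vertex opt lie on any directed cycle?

Yes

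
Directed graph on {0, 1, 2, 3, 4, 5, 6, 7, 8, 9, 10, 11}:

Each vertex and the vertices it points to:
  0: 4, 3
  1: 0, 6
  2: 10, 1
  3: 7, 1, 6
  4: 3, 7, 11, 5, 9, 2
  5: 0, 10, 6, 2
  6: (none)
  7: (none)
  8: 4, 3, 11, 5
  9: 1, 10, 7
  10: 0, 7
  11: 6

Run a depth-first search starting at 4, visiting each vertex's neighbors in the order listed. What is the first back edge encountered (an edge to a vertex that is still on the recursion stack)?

0->4

DFS from 4 (visiting each vertex's neighbors in the order listed); mark gray on enter, black on exit:
4 gray
  3 gray
    7 gray
    7 black
    1 gray
      0 gray
        0→4: 4 is gray → back edge
First back edge: 0 → 4.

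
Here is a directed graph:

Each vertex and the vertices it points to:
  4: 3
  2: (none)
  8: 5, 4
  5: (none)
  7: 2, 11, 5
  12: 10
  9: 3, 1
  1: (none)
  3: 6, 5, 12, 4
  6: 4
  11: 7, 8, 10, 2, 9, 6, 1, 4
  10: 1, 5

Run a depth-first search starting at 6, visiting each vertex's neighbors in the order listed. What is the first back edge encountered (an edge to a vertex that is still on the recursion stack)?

3->6

DFS from 6 (visiting each vertex's neighbors in the order listed); mark gray on enter, black on exit:
6 gray
  4 gray
    3 gray
      3→6: 6 is gray → back edge
First back edge: 3 → 6.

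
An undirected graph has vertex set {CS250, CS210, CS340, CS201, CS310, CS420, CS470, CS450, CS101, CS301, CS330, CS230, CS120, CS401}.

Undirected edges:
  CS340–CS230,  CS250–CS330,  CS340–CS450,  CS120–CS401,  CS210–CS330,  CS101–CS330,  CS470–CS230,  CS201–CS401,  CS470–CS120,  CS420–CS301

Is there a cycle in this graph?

DFS, tracking each vertex's parent; an edge to a visited non-parent vertex closes a cycle.
Start from CS301:
visit CS301 (parent –)
  visit CS420 (parent CS301)
    CS420–CS301: parent, skip
visit CS250 (parent –)
  visit CS330 (parent CS250)
    CS330–CS250: parent, skip
    visit CS101 (parent CS330)
      CS101–CS330: parent, skip
    visit CS210 (parent CS330)
      CS210–CS330: parent, skip
visit CS340 (parent –)
  visit CS450 (parent CS340)
    CS450–CS340: parent, skip
  visit CS230 (parent CS340)
    CS230–CS340: parent, skip
    visit CS470 (parent CS230)
      visit CS120 (parent CS470)
        visit CS401 (parent CS120)
          CS401–CS120: parent, skip
          visit CS201 (parent CS401)
            CS201–CS401: parent, skip
        CS120–CS470: parent, skip
      CS470–CS230: parent, skip
visit CS310 (parent –)
No non-parent visited neighbor found — the graph is a forest.

No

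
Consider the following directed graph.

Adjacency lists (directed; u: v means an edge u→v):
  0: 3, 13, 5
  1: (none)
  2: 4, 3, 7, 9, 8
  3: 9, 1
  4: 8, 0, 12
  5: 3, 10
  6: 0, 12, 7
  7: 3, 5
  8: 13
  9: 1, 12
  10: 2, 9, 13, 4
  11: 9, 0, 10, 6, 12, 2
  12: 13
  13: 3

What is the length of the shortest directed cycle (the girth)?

4

For each vertex v, BFS finds the shortest path from v back to v.
The shortest such closed walk is 10 → 2 → 7 → 5 → 10, length 4.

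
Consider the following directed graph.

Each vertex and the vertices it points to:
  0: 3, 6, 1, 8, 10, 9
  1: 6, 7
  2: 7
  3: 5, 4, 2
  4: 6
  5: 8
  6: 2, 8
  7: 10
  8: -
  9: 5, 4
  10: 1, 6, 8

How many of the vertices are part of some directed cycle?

5

A vertex is on a directed cycle iff it belongs to a strongly connected component of size ≥ 2 (or has a self-loop).
The vertices on cycles are {1, 2, 6, 7, 10} — 5 in total.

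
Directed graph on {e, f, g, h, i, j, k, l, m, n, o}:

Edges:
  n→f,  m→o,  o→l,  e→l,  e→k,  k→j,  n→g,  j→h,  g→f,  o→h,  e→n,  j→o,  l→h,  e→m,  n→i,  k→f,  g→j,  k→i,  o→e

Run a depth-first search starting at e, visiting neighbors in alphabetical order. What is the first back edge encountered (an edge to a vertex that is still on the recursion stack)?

o→e

DFS from e (visiting neighbors in alphabetical order); mark gray on enter, black on exit:
e gray
  k gray
    f gray
    f black
    i gray
    i black
    j gray
      h gray
      h black
      o gray
        o→e: e is gray → back edge
First back edge: o → e.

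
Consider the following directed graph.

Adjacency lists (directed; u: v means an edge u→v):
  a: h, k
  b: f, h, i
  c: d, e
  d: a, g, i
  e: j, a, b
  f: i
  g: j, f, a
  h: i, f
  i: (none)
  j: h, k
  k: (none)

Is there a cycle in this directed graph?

DFS with white/gray/black marking, starting from h:
h gray
  i gray
  i black
  f gray
    f→i: i black — skip
  f black
h black
a gray
  a→h: h black — skip
  k gray
  k black
a black
b gray
  b→f: f black — skip
  b→h: h black — skip
  b→i: i black — skip
b black
c gray
  d gray
    d→a: a black — skip
    g gray
      j gray
        j→h: h black — skip
        j→k: k black — skip
      j black
      g→f: f black — skip
      g→a: a black — skip
    g black
    d→i: i black — skip
  d black
  e gray
    e→j: j black — skip
    e→a: a black — skip
    e→b: b black — skip
  e black
c black
Every edge goes to a white or black vertex — no back edge, so the graph is acyclic.

No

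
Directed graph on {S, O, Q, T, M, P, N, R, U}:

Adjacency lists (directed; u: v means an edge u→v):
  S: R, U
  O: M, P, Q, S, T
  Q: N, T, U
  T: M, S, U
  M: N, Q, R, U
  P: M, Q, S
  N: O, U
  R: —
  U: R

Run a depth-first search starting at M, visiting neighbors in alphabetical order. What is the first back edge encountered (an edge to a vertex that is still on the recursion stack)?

DFS from M (visiting neighbors in alphabetical order); mark gray on enter, black on exit:
M gray
  N gray
    O gray
      O→M: M is gray → back edge
First back edge: O → M.

O→M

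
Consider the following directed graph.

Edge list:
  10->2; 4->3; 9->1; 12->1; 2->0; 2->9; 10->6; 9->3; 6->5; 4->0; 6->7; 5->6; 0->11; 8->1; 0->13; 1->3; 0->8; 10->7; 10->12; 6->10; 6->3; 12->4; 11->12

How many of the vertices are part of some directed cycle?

7

A vertex is on a directed cycle iff it belongs to a strongly connected component of size ≥ 2 (or has a self-loop).
The vertices on cycles are {0, 4, 5, 6, 10, 11, 12} — 7 in total.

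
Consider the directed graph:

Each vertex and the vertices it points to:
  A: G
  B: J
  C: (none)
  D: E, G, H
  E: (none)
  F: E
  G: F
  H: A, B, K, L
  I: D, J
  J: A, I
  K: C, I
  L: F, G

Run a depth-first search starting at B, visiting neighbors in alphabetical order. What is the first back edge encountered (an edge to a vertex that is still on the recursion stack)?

H→B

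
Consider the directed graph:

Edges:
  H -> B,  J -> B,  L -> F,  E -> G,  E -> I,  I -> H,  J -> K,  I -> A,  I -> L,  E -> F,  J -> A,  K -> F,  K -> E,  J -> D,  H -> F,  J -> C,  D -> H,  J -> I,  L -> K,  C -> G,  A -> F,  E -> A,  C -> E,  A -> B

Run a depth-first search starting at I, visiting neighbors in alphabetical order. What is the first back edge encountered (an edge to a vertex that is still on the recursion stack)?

DFS from I (visiting neighbors in alphabetical order); mark gray on enter, black on exit:
I gray
  A gray
    B gray
    B black
    F gray
    F black
  A black
  H gray
    H→B: B black — skip
    H→F: F black — skip
  H black
  L gray
    L→F: F black — skip
    K gray
      E gray
        E→A: A black — skip
        E→F: F black — skip
        G gray
        G black
        E→I: I is gray → back edge
First back edge: E → I.

E→I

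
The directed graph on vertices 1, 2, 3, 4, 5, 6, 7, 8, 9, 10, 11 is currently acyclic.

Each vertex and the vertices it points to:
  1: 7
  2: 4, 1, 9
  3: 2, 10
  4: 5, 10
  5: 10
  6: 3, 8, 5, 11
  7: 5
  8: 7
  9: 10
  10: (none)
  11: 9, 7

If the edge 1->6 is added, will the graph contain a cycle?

Yes

Adding 1→6 creates a cycle iff 6 can already reach 1.
Path from 6: 6 → 3 → 2 → 1.
So 6 → … → 1 → 6 is a cycle.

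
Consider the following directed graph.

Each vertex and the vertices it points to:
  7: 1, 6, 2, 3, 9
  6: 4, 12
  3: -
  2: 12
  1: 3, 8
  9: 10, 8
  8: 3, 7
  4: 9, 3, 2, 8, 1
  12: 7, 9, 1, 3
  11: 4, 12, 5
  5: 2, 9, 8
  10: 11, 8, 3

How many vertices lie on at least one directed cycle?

11

A vertex is on a directed cycle iff it belongs to a strongly connected component of size ≥ 2 (or has a self-loop).
The vertices on cycles are {1, 2, 4, 5, 6, 7, 8, 9, 10, 11, 12} — 11 in total.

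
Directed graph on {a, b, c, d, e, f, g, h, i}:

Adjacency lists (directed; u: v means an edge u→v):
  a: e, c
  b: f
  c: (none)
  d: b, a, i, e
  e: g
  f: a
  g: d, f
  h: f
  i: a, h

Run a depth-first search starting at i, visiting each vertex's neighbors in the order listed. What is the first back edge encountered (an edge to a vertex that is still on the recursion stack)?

f→a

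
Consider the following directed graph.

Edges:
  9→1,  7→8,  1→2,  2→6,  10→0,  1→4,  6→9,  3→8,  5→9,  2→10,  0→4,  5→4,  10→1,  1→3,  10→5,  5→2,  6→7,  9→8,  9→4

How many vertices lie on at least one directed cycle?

6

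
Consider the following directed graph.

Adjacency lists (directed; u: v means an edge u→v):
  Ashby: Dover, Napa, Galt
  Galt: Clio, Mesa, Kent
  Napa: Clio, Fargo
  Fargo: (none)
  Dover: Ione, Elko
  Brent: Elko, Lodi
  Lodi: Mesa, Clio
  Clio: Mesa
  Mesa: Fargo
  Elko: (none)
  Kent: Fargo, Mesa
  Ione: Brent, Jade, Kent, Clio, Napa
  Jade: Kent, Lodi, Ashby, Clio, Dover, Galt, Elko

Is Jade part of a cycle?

Yes

Jade is on a cycle iff Jade can reach itself via ≥1 edge.
Jade → Dover → Ione → Jade — yes.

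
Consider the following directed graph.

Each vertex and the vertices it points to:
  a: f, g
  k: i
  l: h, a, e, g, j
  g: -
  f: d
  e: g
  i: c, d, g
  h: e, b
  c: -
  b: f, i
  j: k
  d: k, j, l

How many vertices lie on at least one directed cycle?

A vertex is on a directed cycle iff it belongs to a strongly connected component of size ≥ 2 (or has a self-loop).
The vertices on cycles are {a, b, d, f, h, i, j, k, l} — 9 in total.

9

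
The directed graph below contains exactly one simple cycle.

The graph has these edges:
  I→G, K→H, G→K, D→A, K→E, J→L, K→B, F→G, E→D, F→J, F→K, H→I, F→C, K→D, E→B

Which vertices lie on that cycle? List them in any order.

G, H, I, K

DFS with gray/black marking from K:
K gray
  B gray
  B black
  E gray
    D gray
      A gray
      A black
    D black
    E→B: B black — skip
  E black
  K→D: D black — skip
  H gray
    I gray
      G gray
        G→K: K is gray → back edge
Back edge closes the cycle K → H → I → G → K; its vertices are {G, H, I, K}.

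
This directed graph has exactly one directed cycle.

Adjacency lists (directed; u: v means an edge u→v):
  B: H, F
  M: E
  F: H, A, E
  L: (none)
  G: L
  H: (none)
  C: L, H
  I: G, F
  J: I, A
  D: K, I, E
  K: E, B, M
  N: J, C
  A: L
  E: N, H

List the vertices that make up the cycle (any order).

E, F, I, J, N

DFS with gray/black marking from E:
E gray
  N gray
    J gray
      I gray
        G gray
          L gray
          L black
        G black
        F gray
          H gray
          H black
          A gray
            A→L: L black — skip
          A black
          F→E: E is gray → back edge
Back edge closes the cycle E → N → J → I → F → E; its vertices are {E, F, I, J, N}.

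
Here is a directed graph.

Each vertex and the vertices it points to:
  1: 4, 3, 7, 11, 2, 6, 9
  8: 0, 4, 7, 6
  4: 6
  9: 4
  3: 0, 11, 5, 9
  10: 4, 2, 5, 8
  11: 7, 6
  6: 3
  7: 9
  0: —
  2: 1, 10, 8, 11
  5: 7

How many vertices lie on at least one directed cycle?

A vertex is on a directed cycle iff it belongs to a strongly connected component of size ≥ 2 (or has a self-loop).
The vertices on cycles are {1, 2, 3, 4, 5, 6, 7, 9, 10, 11} — 10 in total.

10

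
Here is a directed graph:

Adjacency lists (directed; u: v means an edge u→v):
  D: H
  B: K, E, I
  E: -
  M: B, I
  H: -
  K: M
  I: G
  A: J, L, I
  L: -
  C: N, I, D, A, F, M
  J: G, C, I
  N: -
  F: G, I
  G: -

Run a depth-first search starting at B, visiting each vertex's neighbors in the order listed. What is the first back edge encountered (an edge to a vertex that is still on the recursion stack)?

M→B

DFS from B (visiting each vertex's neighbors in the order listed); mark gray on enter, black on exit:
B gray
  K gray
    M gray
      M→B: B is gray → back edge
First back edge: M → B.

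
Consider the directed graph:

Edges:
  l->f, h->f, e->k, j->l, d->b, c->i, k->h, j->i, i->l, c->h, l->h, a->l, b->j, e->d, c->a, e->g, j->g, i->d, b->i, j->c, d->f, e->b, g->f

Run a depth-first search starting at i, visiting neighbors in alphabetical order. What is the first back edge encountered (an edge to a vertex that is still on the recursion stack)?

DFS from i (visiting neighbors in alphabetical order); mark gray on enter, black on exit:
i gray
  d gray
    b gray
      b→i: i is gray → back edge
First back edge: b → i.

b->i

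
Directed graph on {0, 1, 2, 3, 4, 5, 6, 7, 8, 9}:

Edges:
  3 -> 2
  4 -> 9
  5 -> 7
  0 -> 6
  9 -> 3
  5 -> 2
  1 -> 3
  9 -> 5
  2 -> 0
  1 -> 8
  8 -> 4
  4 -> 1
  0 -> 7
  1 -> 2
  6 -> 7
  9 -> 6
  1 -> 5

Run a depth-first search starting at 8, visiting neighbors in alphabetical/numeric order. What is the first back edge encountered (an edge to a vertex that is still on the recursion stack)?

1->8

DFS from 8 (visiting neighbors in alphabetical/numeric order); mark gray on enter, black on exit:
8 gray
  4 gray
    1 gray
      2 gray
        0 gray
          6 gray
            7 gray
            7 black
          6 black
          0→7: 7 black — skip
        0 black
      2 black
      3 gray
        3→2: 2 black — skip
      3 black
      5 gray
        5→2: 2 black — skip
        5→7: 7 black — skip
      5 black
      1→8: 8 is gray → back edge
First back edge: 1 → 8.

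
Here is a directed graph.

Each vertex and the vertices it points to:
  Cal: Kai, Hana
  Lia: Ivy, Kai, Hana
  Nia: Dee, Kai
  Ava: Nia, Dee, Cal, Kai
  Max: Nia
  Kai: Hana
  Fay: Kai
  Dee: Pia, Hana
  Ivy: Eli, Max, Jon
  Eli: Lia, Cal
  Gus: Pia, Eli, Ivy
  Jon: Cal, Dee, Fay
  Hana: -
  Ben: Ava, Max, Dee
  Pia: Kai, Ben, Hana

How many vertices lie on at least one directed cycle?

A vertex is on a directed cycle iff it belongs to a strongly connected component of size ≥ 2 (or has a self-loop).
The vertices on cycles are {Ava, Ben, Dee, Eli, Ivy, Lia, Max, Nia, Pia} — 9 in total.

9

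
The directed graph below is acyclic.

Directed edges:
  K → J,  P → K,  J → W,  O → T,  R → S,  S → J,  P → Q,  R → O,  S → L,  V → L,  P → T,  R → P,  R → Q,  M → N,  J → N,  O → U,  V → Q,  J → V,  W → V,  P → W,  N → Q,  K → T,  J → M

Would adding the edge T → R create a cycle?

Adding T→R creates a cycle iff R can already reach T.
Path from R: R → O → T.
So R → … → T → R is a cycle.

Yes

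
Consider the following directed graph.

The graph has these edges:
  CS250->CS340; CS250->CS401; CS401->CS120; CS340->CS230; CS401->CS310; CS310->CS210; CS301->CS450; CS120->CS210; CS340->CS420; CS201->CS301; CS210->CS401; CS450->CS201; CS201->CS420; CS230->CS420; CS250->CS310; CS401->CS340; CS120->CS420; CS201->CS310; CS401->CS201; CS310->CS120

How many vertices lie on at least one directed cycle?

A vertex is on a directed cycle iff it belongs to a strongly connected component of size ≥ 2 (or has a self-loop).
The vertices on cycles are {CS120, CS201, CS210, CS301, CS310, CS401, CS450} — 7 in total.

7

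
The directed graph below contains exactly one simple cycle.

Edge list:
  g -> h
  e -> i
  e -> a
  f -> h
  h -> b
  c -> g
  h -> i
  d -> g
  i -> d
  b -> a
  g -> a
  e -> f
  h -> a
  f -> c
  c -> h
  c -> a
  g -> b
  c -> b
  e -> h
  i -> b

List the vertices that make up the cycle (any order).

d, g, h, i

DFS with gray/black marking from i:
i gray
  d gray
    g gray
      h gray
        b gray
          a gray
          a black
        b black
        h→i: i is gray → back edge
Back edge closes the cycle i → d → g → h → i; its vertices are {d, g, h, i}.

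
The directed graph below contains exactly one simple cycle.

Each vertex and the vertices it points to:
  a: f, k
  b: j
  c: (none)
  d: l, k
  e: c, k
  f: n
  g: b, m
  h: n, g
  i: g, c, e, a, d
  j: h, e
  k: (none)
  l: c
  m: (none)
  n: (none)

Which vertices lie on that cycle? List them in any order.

b, g, h, j

DFS with gray/black marking from g:
g gray
  b gray
    j gray
      h gray
        n gray
        n black
        h→g: g is gray → back edge
Back edge closes the cycle g → b → j → h → g; its vertices are {b, g, h, j}.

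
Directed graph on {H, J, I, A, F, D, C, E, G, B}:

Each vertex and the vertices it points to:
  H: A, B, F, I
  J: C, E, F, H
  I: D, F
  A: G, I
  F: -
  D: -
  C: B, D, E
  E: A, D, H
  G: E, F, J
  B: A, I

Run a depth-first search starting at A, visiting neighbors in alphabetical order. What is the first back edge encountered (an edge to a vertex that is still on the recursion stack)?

E→A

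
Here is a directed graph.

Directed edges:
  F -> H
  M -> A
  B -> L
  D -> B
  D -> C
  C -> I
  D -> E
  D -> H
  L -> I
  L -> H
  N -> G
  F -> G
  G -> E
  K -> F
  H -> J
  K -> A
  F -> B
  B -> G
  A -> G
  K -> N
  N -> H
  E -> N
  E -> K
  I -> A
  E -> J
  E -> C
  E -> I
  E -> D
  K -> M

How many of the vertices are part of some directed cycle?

A vertex is on a directed cycle iff it belongs to a strongly connected component of size ≥ 2 (or has a self-loop).
The vertices on cycles are {A, B, C, D, E, F, G, I, K, L, M, N} — 12 in total.

12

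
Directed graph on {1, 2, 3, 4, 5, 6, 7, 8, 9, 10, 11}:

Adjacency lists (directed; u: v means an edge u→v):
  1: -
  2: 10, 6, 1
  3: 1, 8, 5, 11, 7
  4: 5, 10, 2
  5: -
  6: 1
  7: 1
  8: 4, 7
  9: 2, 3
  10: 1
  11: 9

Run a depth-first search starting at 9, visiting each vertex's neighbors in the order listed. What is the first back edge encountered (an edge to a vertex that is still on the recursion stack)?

DFS from 9 (visiting each vertex's neighbors in the order listed); mark gray on enter, black on exit:
9 gray
  2 gray
    10 gray
      1 gray
      1 black
    10 black
    6 gray
      6→1: 1 black — skip
    6 black
    2→1: 1 black — skip
  2 black
  3 gray
    3→1: 1 black — skip
    8 gray
      4 gray
        5 gray
        5 black
        4→10: 10 black — skip
        4→2: 2 black — skip
      4 black
      7 gray
        7→1: 1 black — skip
      7 black
    8 black
    3→5: 5 black — skip
    11 gray
      11→9: 9 is gray → back edge
First back edge: 11 → 9.

11→9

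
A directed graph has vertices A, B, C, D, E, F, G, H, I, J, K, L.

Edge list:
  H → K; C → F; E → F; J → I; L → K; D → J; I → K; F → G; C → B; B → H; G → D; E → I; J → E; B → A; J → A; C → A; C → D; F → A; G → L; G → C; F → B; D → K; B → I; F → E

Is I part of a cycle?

No

I lies on a cycle iff there is a path from I back to itself.
Exploring from I, it never reaches itself; equivalently, its strongly connected component is a singleton.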